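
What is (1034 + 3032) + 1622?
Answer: 5688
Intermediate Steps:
(1034 + 3032) + 1622 = 4066 + 1622 = 5688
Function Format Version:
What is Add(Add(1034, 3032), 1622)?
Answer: 5688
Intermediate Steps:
Add(Add(1034, 3032), 1622) = Add(4066, 1622) = 5688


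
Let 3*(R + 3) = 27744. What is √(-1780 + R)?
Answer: √7465 ≈ 86.400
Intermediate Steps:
R = 9245 (R = -3 + (⅓)*27744 = -3 + 9248 = 9245)
√(-1780 + R) = √(-1780 + 9245) = √7465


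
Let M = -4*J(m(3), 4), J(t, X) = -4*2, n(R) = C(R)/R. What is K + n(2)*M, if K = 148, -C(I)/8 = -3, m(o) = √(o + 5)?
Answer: 532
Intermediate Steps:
m(o) = √(5 + o)
C(I) = 24 (C(I) = -8*(-3) = 24)
n(R) = 24/R
J(t, X) = -8
M = 32 (M = -4*(-8) = 32)
K + n(2)*M = 148 + (24/2)*32 = 148 + (24*(½))*32 = 148 + 12*32 = 148 + 384 = 532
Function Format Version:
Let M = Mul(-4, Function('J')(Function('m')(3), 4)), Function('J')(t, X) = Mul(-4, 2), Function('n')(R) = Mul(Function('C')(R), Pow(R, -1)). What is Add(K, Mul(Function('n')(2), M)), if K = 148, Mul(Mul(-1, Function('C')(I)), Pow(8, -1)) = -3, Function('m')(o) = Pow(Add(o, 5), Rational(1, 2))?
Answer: 532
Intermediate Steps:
Function('m')(o) = Pow(Add(5, o), Rational(1, 2))
Function('C')(I) = 24 (Function('C')(I) = Mul(-8, -3) = 24)
Function('n')(R) = Mul(24, Pow(R, -1))
Function('J')(t, X) = -8
M = 32 (M = Mul(-4, -8) = 32)
Add(K, Mul(Function('n')(2), M)) = Add(148, Mul(Mul(24, Pow(2, -1)), 32)) = Add(148, Mul(Mul(24, Rational(1, 2)), 32)) = Add(148, Mul(12, 32)) = Add(148, 384) = 532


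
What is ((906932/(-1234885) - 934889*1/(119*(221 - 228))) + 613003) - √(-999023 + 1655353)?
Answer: 631724903571024/1028659205 - √656330 ≈ 6.1331e+5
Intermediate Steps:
((906932/(-1234885) - 934889*1/(119*(221 - 228))) + 613003) - √(-999023 + 1655353) = ((906932*(-1/1234885) - 934889/(119*(-7))) + 613003) - √656330 = ((-906932/1234885 - 934889/(-833)) + 613003) - √656330 = ((-906932/1234885 - 934889*(-1/833)) + 613003) - √656330 = ((-906932/1234885 + 934889/833) + 613003) - √656330 = (1153724928409/1028659205 + 613003) - √656330 = 631724903571024/1028659205 - √656330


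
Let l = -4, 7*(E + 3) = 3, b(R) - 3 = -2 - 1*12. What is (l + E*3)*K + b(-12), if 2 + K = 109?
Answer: -8851/7 ≈ -1264.4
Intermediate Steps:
b(R) = -11 (b(R) = 3 + (-2 - 1*12) = 3 + (-2 - 12) = 3 - 14 = -11)
K = 107 (K = -2 + 109 = 107)
E = -18/7 (E = -3 + (⅐)*3 = -3 + 3/7 = -18/7 ≈ -2.5714)
(l + E*3)*K + b(-12) = (-4 - 18/7*3)*107 - 11 = (-4 - 54/7)*107 - 11 = -82/7*107 - 11 = -8774/7 - 11 = -8851/7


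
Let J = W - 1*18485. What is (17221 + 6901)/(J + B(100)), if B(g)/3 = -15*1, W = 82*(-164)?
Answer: -12061/15989 ≈ -0.75433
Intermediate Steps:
W = -13448
B(g) = -45 (B(g) = 3*(-15*1) = 3*(-15) = -45)
J = -31933 (J = -13448 - 1*18485 = -13448 - 18485 = -31933)
(17221 + 6901)/(J + B(100)) = (17221 + 6901)/(-31933 - 45) = 24122/(-31978) = 24122*(-1/31978) = -12061/15989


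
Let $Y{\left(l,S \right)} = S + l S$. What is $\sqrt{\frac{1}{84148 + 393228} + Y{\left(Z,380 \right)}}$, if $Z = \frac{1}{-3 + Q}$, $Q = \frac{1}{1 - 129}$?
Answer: $\frac{\sqrt{5355236223647387}}{4594744} \approx 15.927$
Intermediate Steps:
$Q = - \frac{1}{128}$ ($Q = \frac{1}{-128} = - \frac{1}{128} \approx -0.0078125$)
$Z = - \frac{128}{385}$ ($Z = \frac{1}{-3 - \frac{1}{128}} = \frac{1}{- \frac{385}{128}} = - \frac{128}{385} \approx -0.33247$)
$Y{\left(l,S \right)} = S + S l$
$\sqrt{\frac{1}{84148 + 393228} + Y{\left(Z,380 \right)}} = \sqrt{\frac{1}{84148 + 393228} + 380 \left(1 - \frac{128}{385}\right)} = \sqrt{\frac{1}{477376} + 380 \cdot \frac{257}{385}} = \sqrt{\frac{1}{477376} + \frac{19532}{77}} = \sqrt{\frac{9324108109}{36757952}} = \frac{\sqrt{5355236223647387}}{4594744}$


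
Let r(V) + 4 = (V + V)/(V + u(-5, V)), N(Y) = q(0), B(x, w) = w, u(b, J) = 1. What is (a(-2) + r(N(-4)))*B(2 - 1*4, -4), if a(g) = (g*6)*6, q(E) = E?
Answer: 304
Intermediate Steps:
N(Y) = 0
r(V) = -4 + 2*V/(1 + V) (r(V) = -4 + (V + V)/(V + 1) = -4 + (2*V)/(1 + V) = -4 + 2*V/(1 + V))
a(g) = 36*g (a(g) = (6*g)*6 = 36*g)
(a(-2) + r(N(-4)))*B(2 - 1*4, -4) = (36*(-2) + 2*(-2 - 1*0)/(1 + 0))*(-4) = (-72 + 2*(-2 + 0)/1)*(-4) = (-72 + 2*1*(-2))*(-4) = (-72 - 4)*(-4) = -76*(-4) = 304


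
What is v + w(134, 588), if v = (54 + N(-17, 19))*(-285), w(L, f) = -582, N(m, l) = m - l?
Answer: -5712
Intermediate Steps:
v = -5130 (v = (54 + (-17 - 1*19))*(-285) = (54 + (-17 - 19))*(-285) = (54 - 36)*(-285) = 18*(-285) = -5130)
v + w(134, 588) = -5130 - 582 = -5712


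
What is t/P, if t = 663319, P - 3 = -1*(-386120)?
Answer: 663319/386123 ≈ 1.7179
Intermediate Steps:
P = 386123 (P = 3 - 1*(-386120) = 3 + 386120 = 386123)
t/P = 663319/386123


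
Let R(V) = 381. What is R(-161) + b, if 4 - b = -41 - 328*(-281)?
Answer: -91742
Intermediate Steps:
b = -92123 (b = 4 - (-41 - 328*(-281)) = 4 - (-41 + 92168) = 4 - 1*92127 = 4 - 92127 = -92123)
R(-161) + b = 381 - 92123 = -91742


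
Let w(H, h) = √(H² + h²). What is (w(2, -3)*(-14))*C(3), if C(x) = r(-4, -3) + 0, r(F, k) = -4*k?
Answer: -168*√13 ≈ -605.73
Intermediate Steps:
C(x) = 12 (C(x) = -4*(-3) + 0 = 12 + 0 = 12)
(w(2, -3)*(-14))*C(3) = (√(2² + (-3)²)*(-14))*12 = (√(4 + 9)*(-14))*12 = (√13*(-14))*12 = -14*√13*12 = -168*√13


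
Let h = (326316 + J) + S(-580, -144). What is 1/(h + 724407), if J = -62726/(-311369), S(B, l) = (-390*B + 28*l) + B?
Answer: 311369/396158266485 ≈ 7.8597e-7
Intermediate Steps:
S(B, l) = -389*B + 28*l
J = 62726/311369 (J = -62726*(-1/311369) = 62726/311369 ≈ 0.20145)
h = 170600383302/311369 (h = (326316 + 62726/311369) + (-389*(-580) + 28*(-144)) = 101604749330/311369 + (225620 - 4032) = 101604749330/311369 + 221588 = 170600383302/311369 ≈ 5.4790e+5)
1/(h + 724407) = 1/(170600383302/311369 + 724407) = 1/(396158266485/311369) = 311369/396158266485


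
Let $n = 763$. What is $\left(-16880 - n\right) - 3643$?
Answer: $-21286$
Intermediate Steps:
$\left(-16880 - n\right) - 3643 = \left(-16880 - 763\right) - 3643 = -17643 - 3643 = -21286$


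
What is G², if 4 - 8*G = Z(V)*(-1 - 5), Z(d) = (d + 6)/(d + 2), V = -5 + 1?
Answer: 1/16 ≈ 0.062500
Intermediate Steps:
V = -4
Z(d) = (6 + d)/(2 + d)
G = -¼ (G = ½ - (6 - 4)/(2 - 4)*(-1 - 5)/8 = ½ - 2/(-2)*(-6)/8 = ½ - (-½*2)*(-6)/8 = ½ - (-1)*(-6)/8 = ½ - ⅛*6 = ½ - ¾ = -¼ ≈ -0.25000)
G² = (-¼)² = 1/16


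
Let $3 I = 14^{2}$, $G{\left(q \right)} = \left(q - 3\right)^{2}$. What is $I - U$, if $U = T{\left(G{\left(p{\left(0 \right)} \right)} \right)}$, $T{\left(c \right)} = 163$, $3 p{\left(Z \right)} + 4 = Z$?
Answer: $- \frac{293}{3} \approx -97.667$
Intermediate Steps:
$p{\left(Z \right)} = - \frac{4}{3} + \frac{Z}{3}$
$G{\left(q \right)} = \left(-3 + q\right)^{2}$
$U = 163$
$I = \frac{196}{3}$ ($I = \frac{14^{2}}{3} = \frac{1}{3} \cdot 196 = \frac{196}{3} \approx 65.333$)
$I - U = \frac{196}{3} - 163 = - \frac{293}{3}$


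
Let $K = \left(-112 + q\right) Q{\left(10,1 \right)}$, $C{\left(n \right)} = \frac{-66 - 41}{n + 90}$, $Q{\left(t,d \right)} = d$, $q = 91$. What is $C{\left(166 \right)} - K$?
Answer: $\frac{5269}{256} \approx 20.582$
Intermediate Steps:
$C{\left(n \right)} = - \frac{107}{90 + n}$
$K = -21$ ($K = \left(-112 + 91\right) 1 = \left(-21\right) 1 = -21$)
$C{\left(166 \right)} - K = - \frac{107}{90 + 166} - -21 = - \frac{107}{256} + 21 = \frac{5269}{256}$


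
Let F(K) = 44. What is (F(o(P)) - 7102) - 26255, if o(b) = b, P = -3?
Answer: -33313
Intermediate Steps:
(F(o(P)) - 7102) - 26255 = (44 - 7102) - 26255 = -7058 - 26255 = -33313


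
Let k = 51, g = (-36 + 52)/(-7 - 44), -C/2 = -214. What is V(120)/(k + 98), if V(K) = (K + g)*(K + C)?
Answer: 3344992/7599 ≈ 440.19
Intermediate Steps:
C = 428 (C = -2*(-214) = 428)
g = -16/51 (g = 16/(-51) = 16*(-1/51) = -16/51 ≈ -0.31373)
V(K) = (428 + K)*(-16/51 + K) (V(K) = (K - 16/51)*(K + 428) = (-16/51 + K)*(428 + K) = (428 + K)*(-16/51 + K))
V(120)/(k + 98) = (-6848/51 + 120² + (21812/51)*120)/(51 + 98) = (-6848/51 + 14400 + 872480/17)/149 = (1/149)*(3344992/51) = 3344992/7599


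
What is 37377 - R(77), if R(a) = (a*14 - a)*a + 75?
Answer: -39775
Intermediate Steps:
R(a) = 75 + 13*a² (R(a) = (14*a - a)*a + 75 = (13*a)*a + 75 = 13*a² + 75 = 75 + 13*a²)
37377 - R(77) = 37377 - (75 + 13*77²) = 37377 - (75 + 13*5929) = 37377 - (75 + 77077) = 37377 - 1*77152 = 37377 - 77152 = -39775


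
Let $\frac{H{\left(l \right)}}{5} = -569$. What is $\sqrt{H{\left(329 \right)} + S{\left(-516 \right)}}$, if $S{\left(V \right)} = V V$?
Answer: $\sqrt{263411} \approx 513.24$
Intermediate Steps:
$S{\left(V \right)} = V^{2}$
$H{\left(l \right)} = -2845$ ($H{\left(l \right)} = 5 \left(-569\right) = -2845$)
$\sqrt{H{\left(329 \right)} + S{\left(-516 \right)}} = \sqrt{-2845 + \left(-516\right)^{2}} = \sqrt{-2845 + 266256} = \sqrt{263411}$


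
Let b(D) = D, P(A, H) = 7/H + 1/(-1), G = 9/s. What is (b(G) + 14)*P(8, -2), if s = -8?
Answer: -927/16 ≈ -57.938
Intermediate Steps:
G = -9/8 (G = 9/(-8) = 9*(-⅛) = -9/8 ≈ -1.1250)
P(A, H) = -1 + 7/H (P(A, H) = 7/H + 1*(-1) = 7/H - 1 = -1 + 7/H)
(b(G) + 14)*P(8, -2) = (-9/8 + 14)*((7 - 1*(-2))/(-2)) = 103*(-(7 + 2)/2)/8 = 103*(-½*9)/8 = (103/8)*(-9/2) = -927/16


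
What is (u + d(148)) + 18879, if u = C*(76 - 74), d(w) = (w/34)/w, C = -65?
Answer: 637467/34 ≈ 18749.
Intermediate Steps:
d(w) = 1/34 (d(w) = (w*(1/34))/w = (w/34)/w = 1/34)
u = -130 (u = -65*(76 - 74) = -65*2 = -130)
(u + d(148)) + 18879 = (-130 + 1/34) + 18879 = -4419/34 + 18879 = 637467/34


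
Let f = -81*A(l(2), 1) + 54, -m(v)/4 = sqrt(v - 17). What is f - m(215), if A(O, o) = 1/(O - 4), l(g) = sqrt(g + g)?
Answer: 189/2 + 12*sqrt(22) ≈ 150.78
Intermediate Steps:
l(g) = sqrt(2)*sqrt(g) (l(g) = sqrt(2*g) = sqrt(2)*sqrt(g))
m(v) = -4*sqrt(-17 + v) (m(v) = -4*sqrt(v - 17) = -4*sqrt(-17 + v))
A(O, o) = 1/(-4 + O)
f = 189/2 (f = -81/(-4 + sqrt(2)*sqrt(2)) + 54 = -81/(-4 + 2) + 54 = -81/(-2) + 54 = -81*(-1/2) + 54 = 81/2 + 54 = 189/2 ≈ 94.500)
f - m(215) = 189/2 - (-4)*sqrt(-17 + 215) = 189/2 - (-4)*sqrt(198) = 189/2 - (-4)*3*sqrt(22) = 189/2 - (-12)*sqrt(22) = 189/2 + 12*sqrt(22)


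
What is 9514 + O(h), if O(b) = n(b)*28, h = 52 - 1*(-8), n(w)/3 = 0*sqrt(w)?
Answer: 9514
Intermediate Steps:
n(w) = 0 (n(w) = 3*(0*sqrt(w)) = 3*0 = 0)
h = 60 (h = 52 + 8 = 60)
O(b) = 0 (O(b) = 0*28 = 0)
9514 + O(h) = 9514 + 0 = 9514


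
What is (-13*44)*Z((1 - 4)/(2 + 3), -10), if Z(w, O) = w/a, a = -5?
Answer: -1716/25 ≈ -68.640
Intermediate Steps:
Z(w, O) = -w/5 (Z(w, O) = w/(-5) = w*(-⅕) = -w/5)
(-13*44)*Z((1 - 4)/(2 + 3), -10) = (-13*44)*(-(1 - 4)/(5*(2 + 3))) = -(-572)*(-3/5)/5 = -(-572)*(-3*⅕)/5 = -(-572)*(-3)/(5*5) = -572*3/25 = -1716/25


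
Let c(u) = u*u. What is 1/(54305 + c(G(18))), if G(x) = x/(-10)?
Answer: 25/1357706 ≈ 1.8413e-5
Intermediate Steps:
G(x) = -x/10 (G(x) = x*(-1/10) = -x/10)
c(u) = u**2
1/(54305 + c(G(18))) = 1/(54305 + (-1/10*18)**2) = 1/(54305 + (-9/5)**2) = 1/(54305 + 81/25) = 1/(1357706/25) = 25/1357706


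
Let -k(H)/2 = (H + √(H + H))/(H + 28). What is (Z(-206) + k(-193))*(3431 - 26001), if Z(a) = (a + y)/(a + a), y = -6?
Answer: 139992682/3399 - 9028*I*√386/33 ≈ 41186.0 - 5374.9*I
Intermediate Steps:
Z(a) = (-6 + a)/(2*a) (Z(a) = (a - 6)/(a + a) = (-6 + a)/((2*a)) = (-6 + a)*(1/(2*a)) = (-6 + a)/(2*a))
k(H) = -2*(H + √2*√H)/(28 + H) (k(H) = -2*(H + √(H + H))/(H + 28) = -2*(H + √(2*H))/(28 + H) = -2*(H + √2*√H)/(28 + H))
(Z(-206) + k(-193))*(3431 - 26001) = ((½)*(-6 - 206)/(-206) + 2*(-1*(-193) - √2*√(-193))/(28 - 193))*(3431 - 26001) = ((½)*(-1/206)*(-212) + 2*(193 - √2*I*√193)/(-165))*(-22570) = (53/103 + 2*(-1/165)*(193 - I*√386))*(-22570) = (53/103 + (-386/165 + 2*I*√386/165))*(-22570) = (-31013/16995 + 2*I*√386/165)*(-22570) = 139992682/3399 - 9028*I*√386/33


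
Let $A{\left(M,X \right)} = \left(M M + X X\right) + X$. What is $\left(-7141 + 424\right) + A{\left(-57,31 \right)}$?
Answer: $-2476$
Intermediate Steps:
$A{\left(M,X \right)} = X + M^{2} + X^{2}$ ($A{\left(M,X \right)} = \left(M^{2} + X^{2}\right) + X = X + M^{2} + X^{2}$)
$\left(-7141 + 424\right) + A{\left(-57,31 \right)} = \left(-7141 + 424\right) + \left(31 + \left(-57\right)^{2} + 31^{2}\right) = -6717 + \left(31 + 3249 + 961\right) = -6717 + 4241 = -2476$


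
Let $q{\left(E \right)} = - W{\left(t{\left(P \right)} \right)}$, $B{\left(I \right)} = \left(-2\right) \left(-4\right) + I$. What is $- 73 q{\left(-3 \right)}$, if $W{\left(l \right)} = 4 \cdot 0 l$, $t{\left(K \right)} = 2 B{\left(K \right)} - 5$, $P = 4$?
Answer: $0$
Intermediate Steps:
$B{\left(I \right)} = 8 + I$
$t{\left(K \right)} = 11 + 2 K$ ($t{\left(K \right)} = 2 \left(8 + K\right) - 5 = \left(16 + 2 K\right) - 5 = 11 + 2 K$)
$W{\left(l \right)} = 0$ ($W{\left(l \right)} = 0 l = 0$)
$q{\left(E \right)} = 0$ ($q{\left(E \right)} = \left(-1\right) 0 = 0$)
$- 73 q{\left(-3 \right)} = \left(-73\right) 0 = 0$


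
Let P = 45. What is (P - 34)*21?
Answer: 231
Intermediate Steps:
(P - 34)*21 = (45 - 34)*21 = 11*21 = 231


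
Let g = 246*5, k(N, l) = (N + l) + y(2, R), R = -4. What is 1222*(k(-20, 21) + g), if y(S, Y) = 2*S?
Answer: 1509170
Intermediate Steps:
k(N, l) = 4 + N + l (k(N, l) = (N + l) + 2*2 = (N + l) + 4 = 4 + N + l)
g = 1230
1222*(k(-20, 21) + g) = 1222*((4 - 20 + 21) + 1230) = 1222*(5 + 1230) = 1222*1235 = 1509170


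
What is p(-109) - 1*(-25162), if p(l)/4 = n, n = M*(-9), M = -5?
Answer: 25342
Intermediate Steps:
n = 45 (n = -5*(-9) = 45)
p(l) = 180 (p(l) = 4*45 = 180)
p(-109) - 1*(-25162) = 180 - 1*(-25162) = 180 + 25162 = 25342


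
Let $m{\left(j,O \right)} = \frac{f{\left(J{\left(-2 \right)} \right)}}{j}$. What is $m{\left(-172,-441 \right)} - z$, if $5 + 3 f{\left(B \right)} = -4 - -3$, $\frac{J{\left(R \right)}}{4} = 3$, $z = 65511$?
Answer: $- \frac{5633945}{86} \approx -65511.0$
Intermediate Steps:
$J{\left(R \right)} = 12$ ($J{\left(R \right)} = 4 \cdot 3 = 12$)
$f{\left(B \right)} = -2$ ($f{\left(B \right)} = - \frac{5}{3} + \frac{-4 - -3}{3} = - \frac{5}{3} + \frac{-4 + 3}{3} = - \frac{5}{3} + \frac{1}{3} \left(-1\right) = - \frac{5}{3} - \frac{1}{3} = -2$)
$m{\left(j,O \right)} = - \frac{2}{j}$
$m{\left(-172,-441 \right)} - z = - \frac{2}{-172} - 65511 = \left(-2\right) \left(- \frac{1}{172}\right) - 65511 = \frac{1}{86} - 65511 = - \frac{5633945}{86}$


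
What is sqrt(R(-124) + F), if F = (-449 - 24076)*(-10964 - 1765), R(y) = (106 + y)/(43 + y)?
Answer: sqrt(2809608527)/3 ≈ 17669.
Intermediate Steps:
R(y) = (106 + y)/(43 + y)
F = 312178725 (F = -24525*(-12729) = 312178725)
sqrt(R(-124) + F) = sqrt((106 - 124)/(43 - 124) + 312178725) = sqrt(-18/(-81) + 312178725) = sqrt(-1/81*(-18) + 312178725) = sqrt(2/9 + 312178725) = sqrt(2809608527/9) = sqrt(2809608527)/3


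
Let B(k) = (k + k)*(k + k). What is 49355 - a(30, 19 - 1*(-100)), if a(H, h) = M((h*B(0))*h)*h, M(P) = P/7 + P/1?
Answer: 49355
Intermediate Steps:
B(k) = 4*k**2 (B(k) = (2*k)*(2*k) = 4*k**2)
M(P) = 8*P/7 (M(P) = P*(1/7) + P*1 = P/7 + P = 8*P/7)
a(H, h) = 0 (a(H, h) = (8*((h*(4*0**2))*h)/7)*h = (8*((h*(4*0))*h)/7)*h = (8*((h*0)*h)/7)*h = (8*(0*h)/7)*h = ((8/7)*0)*h = 0*h = 0)
49355 - a(30, 19 - 1*(-100)) = 49355 - 1*0 = 49355 + 0 = 49355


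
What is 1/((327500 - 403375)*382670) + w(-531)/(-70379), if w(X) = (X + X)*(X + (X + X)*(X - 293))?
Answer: 26967193876924737121/2043460335188750 ≈ 13197.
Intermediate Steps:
w(X) = 2*X*(X + 2*X*(-293 + X)) (w(X) = (2*X)*(X + (2*X)*(-293 + X)) = (2*X)*(X + 2*X*(-293 + X)) = 2*X*(X + 2*X*(-293 + X)))
1/((327500 - 403375)*382670) + w(-531)/(-70379) = 1/((327500 - 403375)*382670) + ((-531)**2*(-1170 + 4*(-531)))/(-70379) = (1/382670)/(-75875) + (281961*(-1170 - 2124))*(-1/70379) = -1/75875*1/382670 + (281961*(-3294))*(-1/70379) = -1/29035086250 - 928779534*(-1/70379) = -1/29035086250 + 928779534/70379 = 26967193876924737121/2043460335188750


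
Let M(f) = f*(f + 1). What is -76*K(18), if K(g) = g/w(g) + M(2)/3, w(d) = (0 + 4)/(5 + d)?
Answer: -8018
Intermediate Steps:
w(d) = 4/(5 + d)
M(f) = f*(1 + f)
K(g) = 2 + g*(5/4 + g/4) (K(g) = g/((4/(5 + g))) + (2*(1 + 2))/3 = g*(5/4 + g/4) + (2*3)*(⅓) = g*(5/4 + g/4) + 6*(⅓) = g*(5/4 + g/4) + 2 = 2 + g*(5/4 + g/4))
-76*K(18) = -76*(2 + (¼)*18*(5 + 18)) = -76*(2 + (¼)*18*23) = -76*(2 + 207/2) = -76*211/2 = -8018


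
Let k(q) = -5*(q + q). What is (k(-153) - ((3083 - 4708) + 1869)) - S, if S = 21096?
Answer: -19810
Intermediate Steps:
k(q) = -10*q
(k(-153) - ((3083 - 4708) + 1869)) - S = (-10*(-153) - ((3083 - 4708) + 1869)) - 1*21096 = (1530 - (-1625 + 1869)) - 21096 = (1530 - 1*244) - 21096 = (1530 - 244) - 21096 = 1286 - 21096 = -19810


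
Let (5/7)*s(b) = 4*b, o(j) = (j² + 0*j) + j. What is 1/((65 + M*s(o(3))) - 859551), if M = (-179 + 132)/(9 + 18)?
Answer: -45/38682134 ≈ -1.1633e-6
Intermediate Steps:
o(j) = j + j² (o(j) = (j² + 0) + j = j² + j = j + j²)
M = -47/27 ≈ -1.7407
s(b) = 28*b/5 (s(b) = 7*(4*b)/5 = 28*b/5)
1/((65 + M*s(o(3))) - 859551) = 1/((65 - 1316*3*(1 + 3)/135) - 859551) = 1/((65 - 1316*3*4/135) - 859551) = 1/((65 - 1316*12/135) - 859551) = 1/((65 - 47/27*336/5) - 859551) = 1/((65 - 5264/45) - 859551) = 1/(-2339/45 - 859551) = 1/(-38682134/45) = -45/38682134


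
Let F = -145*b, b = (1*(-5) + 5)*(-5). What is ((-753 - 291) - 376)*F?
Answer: 0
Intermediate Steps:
b = 0 (b = (-5 + 5)*(-5) = 0*(-5) = 0)
F = 0 (F = -145*0 = 0)
((-753 - 291) - 376)*F = ((-753 - 291) - 376)*0 = (-1044 - 376)*0 = -1420*0 = 0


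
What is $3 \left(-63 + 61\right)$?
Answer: $-6$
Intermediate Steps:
$3 \left(-63 + 61\right) = 3 \left(-2\right) = -6$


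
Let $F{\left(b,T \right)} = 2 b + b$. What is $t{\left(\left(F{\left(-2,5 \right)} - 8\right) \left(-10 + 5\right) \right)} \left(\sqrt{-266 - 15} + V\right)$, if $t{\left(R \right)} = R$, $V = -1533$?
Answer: $-107310 + 70 i \sqrt{281} \approx -1.0731 \cdot 10^{5} + 1173.4 i$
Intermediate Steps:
$F{\left(b,T \right)} = 3 b$
$t{\left(\left(F{\left(-2,5 \right)} - 8\right) \left(-10 + 5\right) \right)} \left(\sqrt{-266 - 15} + V\right) = \left(3 \left(-2\right) - 8\right) \left(-10 + 5\right) \left(\sqrt{-266 - 15} - 1533\right) = \left(-6 - 8\right) \left(-5\right) \left(\sqrt{-281} - 1533\right) = \left(-14\right) \left(-5\right) \left(i \sqrt{281} - 1533\right) = 70 \left(-1533 + i \sqrt{281}\right) = -107310 + 70 i \sqrt{281}$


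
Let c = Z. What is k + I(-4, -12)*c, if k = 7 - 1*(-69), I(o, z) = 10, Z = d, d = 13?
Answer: 206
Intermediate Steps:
Z = 13
k = 76 (k = 7 + 69 = 76)
c = 13
k + I(-4, -12)*c = 76 + 10*13 = 76 + 130 = 206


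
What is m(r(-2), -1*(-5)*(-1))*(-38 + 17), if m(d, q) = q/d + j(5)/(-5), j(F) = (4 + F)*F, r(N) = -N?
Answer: 483/2 ≈ 241.50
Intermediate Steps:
j(F) = F*(4 + F)
m(d, q) = -9 + q/d (m(d, q) = q/d + (5*(4 + 5))/(-5) = q/d + (5*9)*(-1/5) = q/d + 45*(-1/5) = q/d - 9 = -9 + q/d)
m(r(-2), -1*(-5)*(-1))*(-38 + 17) = (-9 + (-1*(-5)*(-1))/((-1*(-2))))*(-38 + 17) = (-9 + (5*(-1))/2)*(-21) = (-9 - 5*1/2)*(-21) = (-9 - 5/2)*(-21) = -23/2*(-21) = 483/2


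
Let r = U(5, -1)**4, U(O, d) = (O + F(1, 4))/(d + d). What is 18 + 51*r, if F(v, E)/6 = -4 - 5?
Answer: 294005139/16 ≈ 1.8375e+7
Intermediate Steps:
F(v, E) = -54 (F(v, E) = 6*(-4 - 5) = 6*(-9) = -54)
U(O, d) = (-54 + O)/(2*d) (U(O, d) = (O - 54)/(d + d) = (-54 + O)/((2*d)) = (-54 + O)*(1/(2*d)) = (-54 + O)/(2*d))
r = 5764801/16 (r = ((1/2)*(-54 + 5)/(-1))**4 = ((1/2)*(-1)*(-49))**4 = (49/2)**4 = 5764801/16 ≈ 3.6030e+5)
18 + 51*r = 18 + 51*(5764801/16) = 18 + 294004851/16 = 294005139/16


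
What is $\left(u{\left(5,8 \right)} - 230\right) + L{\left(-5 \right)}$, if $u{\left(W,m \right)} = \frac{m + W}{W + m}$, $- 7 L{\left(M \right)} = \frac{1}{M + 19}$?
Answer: $- \frac{22443}{98} \approx -229.01$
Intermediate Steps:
$L{\left(M \right)} = - \frac{1}{7 \left(19 + M\right)}$ ($L{\left(M \right)} = - \frac{1}{7 \left(M + 19\right)} = - \frac{1}{7 \left(19 + M\right)}$)
$u{\left(W,m \right)} = 1$ ($u{\left(W,m \right)} = \frac{W + m}{W + m} = 1$)
$\left(u{\left(5,8 \right)} - 230\right) + L{\left(-5 \right)} = \left(1 - 230\right) - \frac{1}{133 + 7 \left(-5\right)} = -229 - \frac{1}{133 - 35} = -229 - \frac{1}{98} = - \frac{22443}{98}$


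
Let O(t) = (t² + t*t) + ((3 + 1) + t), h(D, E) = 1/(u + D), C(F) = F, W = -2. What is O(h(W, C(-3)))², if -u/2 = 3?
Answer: 15625/1024 ≈ 15.259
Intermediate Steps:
u = -6 (u = -2*3 = -6)
h(D, E) = 1/(-6 + D)
O(t) = 4 + t + 2*t² (O(t) = (t² + t²) + (4 + t) = 2*t² + (4 + t) = 4 + t + 2*t²)
O(h(W, C(-3)))² = (4 + 1/(-6 - 2) + 2*(1/(-6 - 2))²)² = (4 + 1/(-8) + 2*(1/(-8))²)² = (4 - ⅛ + 2*(-⅛)²)² = (4 - ⅛ + 2*(1/64))² = (4 - ⅛ + 1/32)² = (125/32)² = 15625/1024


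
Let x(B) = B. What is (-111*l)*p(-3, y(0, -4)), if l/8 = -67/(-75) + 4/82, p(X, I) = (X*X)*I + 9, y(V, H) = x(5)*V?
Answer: -7717608/1025 ≈ -7529.4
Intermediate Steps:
y(V, H) = 5*V
p(X, I) = 9 + I*X² (p(X, I) = X²*I + 9 = I*X² + 9 = 9 + I*X²)
l = 23176/3075 (l = 8*(-67/(-75) + 4/82) = 8*(-67*(-1/75) + 4*(1/82)) = 8*(67/75 + 2/41) = 8*(2897/3075) = 23176/3075 ≈ 7.5369)
(-111*l)*p(-3, y(0, -4)) = (-111*23176/3075)*(9 + (5*0)*(-3)²) = -857512*(9 + 0*9)/1025 = -857512*(9 + 0)/1025 = -857512/1025*9 = -7717608/1025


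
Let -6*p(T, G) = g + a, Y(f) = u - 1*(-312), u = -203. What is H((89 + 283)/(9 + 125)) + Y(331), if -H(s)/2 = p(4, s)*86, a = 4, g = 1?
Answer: 757/3 ≈ 252.33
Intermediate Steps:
Y(f) = 109 (Y(f) = -203 - 1*(-312) = -203 + 312 = 109)
p(T, G) = -5/6 (p(T, G) = -(1 + 4)/6 = -1/6*5 = -5/6)
H(s) = 430/3 (H(s) = -(-5)*86/3 = -2*(-215/3) = 430/3)
H((89 + 283)/(9 + 125)) + Y(331) = 430/3 + 109 = 757/3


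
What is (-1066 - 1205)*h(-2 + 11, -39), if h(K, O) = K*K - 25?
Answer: -127176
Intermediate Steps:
h(K, O) = -25 + K² (h(K, O) = K² - 25 = -25 + K²)
(-1066 - 1205)*h(-2 + 11, -39) = (-1066 - 1205)*(-25 + (-2 + 11)²) = -2271*(-25 + 9²) = -2271*(-25 + 81) = -2271*56 = -127176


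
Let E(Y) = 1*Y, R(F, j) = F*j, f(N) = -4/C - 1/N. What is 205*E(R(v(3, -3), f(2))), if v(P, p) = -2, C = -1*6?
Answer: -205/3 ≈ -68.333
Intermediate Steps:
C = -6
f(N) = ⅔ - 1/N (f(N) = -4/(-6) - 1/N = -4*(-⅙) - 1/N = ⅔ - 1/N)
E(Y) = Y
205*E(R(v(3, -3), f(2))) = 205*(-2*(⅔ - 1/2)) = 205*(-2*(⅔ - 1*½)) = 205*(-2*(⅔ - ½)) = 205*(-2*⅙) = 205*(-⅓) = -205/3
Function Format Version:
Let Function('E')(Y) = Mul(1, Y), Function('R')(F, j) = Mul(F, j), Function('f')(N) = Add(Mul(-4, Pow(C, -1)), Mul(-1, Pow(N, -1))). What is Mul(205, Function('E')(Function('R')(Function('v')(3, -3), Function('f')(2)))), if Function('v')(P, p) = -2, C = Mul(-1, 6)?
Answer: Rational(-205, 3) ≈ -68.333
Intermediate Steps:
C = -6
Function('f')(N) = Add(Rational(2, 3), Mul(-1, Pow(N, -1))) (Function('f')(N) = Add(Mul(-4, Pow(-6, -1)), Mul(-1, Pow(N, -1))) = Add(Mul(-4, Rational(-1, 6)), Mul(-1, Pow(N, -1))) = Add(Rational(2, 3), Mul(-1, Pow(N, -1))))
Function('E')(Y) = Y
Mul(205, Function('E')(Function('R')(Function('v')(3, -3), Function('f')(2)))) = Mul(205, Mul(-2, Add(Rational(2, 3), Mul(-1, Pow(2, -1))))) = Mul(205, Mul(-2, Add(Rational(2, 3), Mul(-1, Rational(1, 2))))) = Mul(205, Mul(-2, Add(Rational(2, 3), Rational(-1, 2)))) = Mul(205, Mul(-2, Rational(1, 6))) = Mul(205, Rational(-1, 3)) = Rational(-205, 3)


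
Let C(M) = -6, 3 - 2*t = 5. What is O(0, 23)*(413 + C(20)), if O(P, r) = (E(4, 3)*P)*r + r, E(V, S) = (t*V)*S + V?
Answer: 9361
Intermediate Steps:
t = -1 (t = 3/2 - ½*5 = 3/2 - 5/2 = -1)
E(V, S) = V - S*V (E(V, S) = (-V)*S + V = -S*V + V = V - S*V)
O(P, r) = r - 8*P*r (O(P, r) = ((4*(1 - 1*3))*P)*r + r = ((4*(1 - 3))*P)*r + r = ((4*(-2))*P)*r + r = (-8*P)*r + r = -8*P*r + r = r - 8*P*r)
O(0, 23)*(413 + C(20)) = (23*(1 - 8*0))*(413 - 6) = (23*(1 + 0))*407 = (23*1)*407 = 23*407 = 9361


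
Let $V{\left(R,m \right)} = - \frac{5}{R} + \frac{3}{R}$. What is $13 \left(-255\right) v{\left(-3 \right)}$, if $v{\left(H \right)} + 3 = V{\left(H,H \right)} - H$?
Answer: $-2210$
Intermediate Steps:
$V{\left(R,m \right)} = - \frac{2}{R}$
$v{\left(H \right)} = -3 - H - \frac{2}{H}$ ($v{\left(H \right)} = -3 - \left(H + \frac{2}{H}\right) = -3 - H - \frac{2}{H}$)
$13 \left(-255\right) v{\left(-3 \right)} = 13 \left(-255\right) \left(-3 - -3 - \frac{2}{-3}\right) = - 3315 \left(-3 + 3 - - \frac{2}{3}\right) = - 3315 \left(-3 + 3 + \frac{2}{3}\right) = \left(-3315\right) \frac{2}{3} = -2210$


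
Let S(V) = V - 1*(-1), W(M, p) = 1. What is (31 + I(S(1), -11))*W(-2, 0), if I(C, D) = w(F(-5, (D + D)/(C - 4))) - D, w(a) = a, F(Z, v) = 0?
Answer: 42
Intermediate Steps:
S(V) = 1 + V (S(V) = V + 1 = 1 + V)
I(C, D) = -D (I(C, D) = 0 - D = -D)
(31 + I(S(1), -11))*W(-2, 0) = (31 - 1*(-11))*1 = (31 + 11)*1 = 42*1 = 42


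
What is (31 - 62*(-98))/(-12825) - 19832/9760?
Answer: -7848743/3129300 ≈ -2.5081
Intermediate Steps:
(31 - 62*(-98))/(-12825) - 19832/9760 = (31 + 6076)*(-1/12825) - 19832*1/9760 = 6107*(-1/12825) - 2479/1220 = -6107/12825 - 2479/1220 = -7848743/3129300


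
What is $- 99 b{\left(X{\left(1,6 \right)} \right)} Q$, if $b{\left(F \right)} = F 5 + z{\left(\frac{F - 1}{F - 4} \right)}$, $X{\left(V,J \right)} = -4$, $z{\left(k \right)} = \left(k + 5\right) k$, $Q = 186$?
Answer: $\frac{9713385}{32} \approx 3.0354 \cdot 10^{5}$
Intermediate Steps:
$z{\left(k \right)} = k \left(5 + k\right)$ ($z{\left(k \right)} = \left(5 + k\right) k = k \left(5 + k\right)$)
$b{\left(F \right)} = 5 F + \frac{\left(-1 + F\right) \left(5 + \frac{-1 + F}{-4 + F}\right)}{-4 + F}$ ($b{\left(F \right)} = F 5 + \frac{F - 1}{F - 4} \left(5 + \frac{F - 1}{F - 4}\right) = 5 F + \frac{-1 + F}{-4 + F} \left(5 + \frac{-1 + F}{-4 + F}\right) = 5 F + \frac{\left(-1 + F\right) \left(5 + \frac{-1 + F}{-4 + F}\right)}{-4 + F}$)
$- 99 b{\left(X{\left(1,6 \right)} \right)} Q = - 99 \frac{3 \left(-1 - 4\right) \left(-7 + 2 \left(-4\right)\right) + 5 \left(-4\right) \left(-4 - 4\right)^{2}}{\left(-4 - 4\right)^{2}} \cdot 186 = - 99 \frac{3 \left(-5\right) \left(-7 - 8\right) + 5 \left(-4\right) \left(-8\right)^{2}}{64} \cdot 186 = - 99 \frac{3 \left(-5\right) \left(-15\right) + 5 \left(-4\right) 64}{64} \cdot 186 = - 99 \frac{225 - 1280}{64} \cdot 186 = - 99 \cdot \frac{1}{64} \left(-1055\right) 186 = - 99 \left(- \frac{1055}{64}\right) 186 = - \frac{\left(-104445\right) 186}{64} = \left(-1\right) \left(- \frac{9713385}{32}\right) = \frac{9713385}{32}$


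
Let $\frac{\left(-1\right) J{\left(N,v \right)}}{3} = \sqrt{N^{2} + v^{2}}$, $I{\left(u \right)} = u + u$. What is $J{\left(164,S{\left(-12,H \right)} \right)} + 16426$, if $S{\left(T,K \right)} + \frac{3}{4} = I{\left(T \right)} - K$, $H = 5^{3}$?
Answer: $16426 - \frac{3 \sqrt{789137}}{4} \approx 15760.0$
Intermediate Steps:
$H = 125$
$I{\left(u \right)} = 2 u$
$S{\left(T,K \right)} = - \frac{3}{4} - K + 2 T$ ($S{\left(T,K \right)} = - \frac{3}{4} - \left(K - 2 T\right) = - \frac{3}{4} - K + 2 T$)
$J{\left(N,v \right)} = - 3 \sqrt{N^{2} + v^{2}}$
$J{\left(164,S{\left(-12,H \right)} \right)} + 16426 = - 3 \sqrt{164^{2} + \left(- \frac{3}{4} - 125 + 2 \left(-12\right)\right)^{2}} + 16426 = - 3 \sqrt{26896 + \left(- \frac{3}{4} - 125 - 24\right)^{2}} + 16426 = - 3 \sqrt{26896 + \left(- \frac{599}{4}\right)^{2}} + 16426 = - 3 \sqrt{26896 + \frac{358801}{16}} + 16426 = - 3 \sqrt{\frac{789137}{16}} + 16426 = - 3 \frac{\sqrt{789137}}{4} + 16426 = - \frac{3 \sqrt{789137}}{4} + 16426 = 16426 - \frac{3 \sqrt{789137}}{4}$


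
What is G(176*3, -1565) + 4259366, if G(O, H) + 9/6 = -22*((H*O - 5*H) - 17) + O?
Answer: 44534313/2 ≈ 2.2267e+7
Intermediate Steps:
G(O, H) = 745/2 + O + 110*H - 22*H*O (G(O, H) = -3/2 + (-22*((H*O - 5*H) - 17) + O) = -3/2 + (-22*((-5*H + H*O) - 17) + O) = -3/2 + (-22*(-17 - 5*H + H*O) + O) = -3/2 + ((374 + 110*H - 22*H*O) + O) = -3/2 + (374 + O + 110*H - 22*H*O) = 745/2 + O + 110*H - 22*H*O)
G(176*3, -1565) + 4259366 = (745/2 + 176*3 + 110*(-1565) - 22*(-1565)*176*3) + 4259366 = (745/2 + 528 - 172150 - 22*(-1565)*528) + 4259366 = (745/2 + 528 - 172150 + 18179040) + 4259366 = 36015581/2 + 4259366 = 44534313/2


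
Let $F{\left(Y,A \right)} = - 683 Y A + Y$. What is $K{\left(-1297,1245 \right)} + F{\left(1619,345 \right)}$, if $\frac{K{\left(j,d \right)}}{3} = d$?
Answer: $-381487711$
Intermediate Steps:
$K{\left(j,d \right)} = 3 d$
$F{\left(Y,A \right)} = Y - 683 A Y$ ($F{\left(Y,A \right)} = - 683 A Y + Y = Y - 683 A Y$)
$K{\left(-1297,1245 \right)} + F{\left(1619,345 \right)} = 3 \cdot 1245 + 1619 \left(1 - 235635\right) = 3735 + 1619 \left(1 - 235635\right) = 3735 + 1619 \left(-235634\right) = 3735 - 381491446 = -381487711$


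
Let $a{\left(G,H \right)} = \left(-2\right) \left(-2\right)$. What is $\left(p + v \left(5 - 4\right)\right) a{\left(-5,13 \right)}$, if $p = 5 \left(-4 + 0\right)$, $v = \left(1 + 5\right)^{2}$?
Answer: $64$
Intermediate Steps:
$a{\left(G,H \right)} = 4$
$v = 36$ ($v = 6^{2} = 36$)
$p = -20$ ($p = 5 \left(-4\right) = -20$)
$\left(p + v \left(5 - 4\right)\right) a{\left(-5,13 \right)} = \left(-20 + 36 \left(5 - 4\right)\right) 4 = \left(-20 + 36 \cdot 1\right) 4 = \left(-20 + 36\right) 4 = 16 \cdot 4 = 64$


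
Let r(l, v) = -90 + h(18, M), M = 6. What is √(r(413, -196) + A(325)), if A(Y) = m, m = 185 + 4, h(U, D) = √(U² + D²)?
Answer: √(99 + 6*√10) ≈ 10.862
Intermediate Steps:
h(U, D) = √(D² + U²)
m = 189
A(Y) = 189
r(l, v) = -90 + 6*√10 (r(l, v) = -90 + √(6² + 18²) = -90 + √(36 + 324) = -90 + √360 = -90 + 6*√10)
√(r(413, -196) + A(325)) = √((-90 + 6*√10) + 189) = √(99 + 6*√10)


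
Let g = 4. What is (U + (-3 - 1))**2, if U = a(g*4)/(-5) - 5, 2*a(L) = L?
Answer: 2809/25 ≈ 112.36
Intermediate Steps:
a(L) = L/2
U = -33/5 (U = ((4*4)/2)/(-5) - 5 = ((1/2)*16)*(-1/5) - 5 = 8*(-1/5) - 5 = -8/5 - 5 = -33/5 ≈ -6.6000)
(U + (-3 - 1))**2 = (-33/5 + (-3 - 1))**2 = (-33/5 - 4)**2 = (-53/5)**2 = 2809/25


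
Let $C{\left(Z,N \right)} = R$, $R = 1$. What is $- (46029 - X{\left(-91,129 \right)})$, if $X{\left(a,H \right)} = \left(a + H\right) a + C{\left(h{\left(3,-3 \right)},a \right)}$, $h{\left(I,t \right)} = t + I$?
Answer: $-49486$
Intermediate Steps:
$h{\left(I,t \right)} = I + t$
$C{\left(Z,N \right)} = 1$
$X{\left(a,H \right)} = 1 + a \left(H + a\right)$ ($X{\left(a,H \right)} = \left(a + H\right) a + 1 = \left(H + a\right) a + 1 = a \left(H + a\right) + 1 = 1 + a \left(H + a\right)$)
$- (46029 - X{\left(-91,129 \right)}) = - (46029 - \left(1 + \left(-91\right)^{2} + 129 \left(-91\right)\right)) = - (46029 - \left(1 + 8281 - 11739\right)) = - (46029 - -3457) = - (46029 + 3457) = \left(-1\right) 49486 = -49486$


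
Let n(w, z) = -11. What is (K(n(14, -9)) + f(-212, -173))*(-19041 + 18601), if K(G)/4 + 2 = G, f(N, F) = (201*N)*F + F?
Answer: -3243526440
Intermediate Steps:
f(N, F) = F + 201*F*N (f(N, F) = 201*F*N + F = F + 201*F*N)
K(G) = -8 + 4*G
(K(n(14, -9)) + f(-212, -173))*(-19041 + 18601) = ((-8 + 4*(-11)) - 173*(1 + 201*(-212)))*(-19041 + 18601) = ((-8 - 44) - 173*(1 - 42612))*(-440) = (-52 - 173*(-42611))*(-440) = (-52 + 7371703)*(-440) = 7371651*(-440) = -3243526440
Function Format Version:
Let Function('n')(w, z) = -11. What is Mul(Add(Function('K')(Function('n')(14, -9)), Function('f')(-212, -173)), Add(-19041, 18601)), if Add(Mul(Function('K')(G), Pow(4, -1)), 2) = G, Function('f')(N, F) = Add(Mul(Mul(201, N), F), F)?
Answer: -3243526440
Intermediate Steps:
Function('f')(N, F) = Add(F, Mul(201, F, N)) (Function('f')(N, F) = Add(Mul(201, F, N), F) = Add(F, Mul(201, F, N)))
Function('K')(G) = Add(-8, Mul(4, G))
Mul(Add(Function('K')(Function('n')(14, -9)), Function('f')(-212, -173)), Add(-19041, 18601)) = Mul(Add(Add(-8, Mul(4, -11)), Mul(-173, Add(1, Mul(201, -212)))), Add(-19041, 18601)) = Mul(Add(Add(-8, -44), Mul(-173, Add(1, -42612))), -440) = Mul(Add(-52, Mul(-173, -42611)), -440) = Mul(Add(-52, 7371703), -440) = Mul(7371651, -440) = -3243526440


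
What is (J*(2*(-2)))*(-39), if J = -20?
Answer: -3120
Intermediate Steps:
(J*(2*(-2)))*(-39) = -40*(-2)*(-39) = -20*(-4)*(-39) = 80*(-39) = -3120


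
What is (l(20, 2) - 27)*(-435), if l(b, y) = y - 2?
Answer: 11745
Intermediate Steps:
l(b, y) = -2 + y
(l(20, 2) - 27)*(-435) = ((-2 + 2) - 27)*(-435) = (0 - 27)*(-435) = -27*(-435) = 11745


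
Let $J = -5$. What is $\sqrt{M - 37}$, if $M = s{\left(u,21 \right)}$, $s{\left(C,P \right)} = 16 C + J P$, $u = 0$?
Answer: $i \sqrt{142} \approx 11.916 i$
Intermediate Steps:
$s{\left(C,P \right)} = - 5 P + 16 C$ ($s{\left(C,P \right)} = 16 C - 5 P = - 5 P + 16 C$)
$M = -105$ ($M = \left(-5\right) 21 + 16 \cdot 0 = -105 + 0 = -105$)
$\sqrt{M - 37} = \sqrt{-105 - 37} = \sqrt{-142} = i \sqrt{142}$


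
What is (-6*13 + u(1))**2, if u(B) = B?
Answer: 5929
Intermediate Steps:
(-6*13 + u(1))**2 = (-6*13 + 1)**2 = (-78 + 1)**2 = (-77)**2 = 5929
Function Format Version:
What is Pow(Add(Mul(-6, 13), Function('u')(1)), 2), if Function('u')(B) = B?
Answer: 5929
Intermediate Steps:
Pow(Add(Mul(-6, 13), Function('u')(1)), 2) = Pow(Add(Mul(-6, 13), 1), 2) = Pow(Add(-78, 1), 2) = Pow(-77, 2) = 5929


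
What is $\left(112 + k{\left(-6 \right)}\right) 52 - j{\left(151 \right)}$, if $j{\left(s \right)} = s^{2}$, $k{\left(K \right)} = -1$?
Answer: $-17029$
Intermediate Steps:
$\left(112 + k{\left(-6 \right)}\right) 52 - j{\left(151 \right)} = \left(112 - 1\right) 52 - 151^{2} = 111 \cdot 52 - 22801 = 5772 - 22801 = -17029$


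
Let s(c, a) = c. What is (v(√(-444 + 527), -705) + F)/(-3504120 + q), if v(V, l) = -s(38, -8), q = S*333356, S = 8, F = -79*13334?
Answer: 131678/104659 ≈ 1.2582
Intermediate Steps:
F = -1053386
q = 2666848 (q = 8*333356 = 2666848)
v(V, l) = -38 (v(V, l) = -1*38 = -38)
(v(√(-444 + 527), -705) + F)/(-3504120 + q) = (-38 - 1053386)/(-3504120 + 2666848) = -1053424/(-837272) = -1053424*(-1/837272) = 131678/104659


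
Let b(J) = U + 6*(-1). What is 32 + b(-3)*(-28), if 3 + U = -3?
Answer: 368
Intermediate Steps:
U = -6 (U = -3 - 3 = -6)
b(J) = -12 (b(J) = -6 + 6*(-1) = -6 - 6 = -12)
32 + b(-3)*(-28) = 32 - 12*(-28) = 32 + 336 = 368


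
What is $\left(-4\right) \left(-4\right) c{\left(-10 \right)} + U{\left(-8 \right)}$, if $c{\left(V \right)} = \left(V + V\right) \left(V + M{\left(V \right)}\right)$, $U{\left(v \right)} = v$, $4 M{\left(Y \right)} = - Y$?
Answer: $2392$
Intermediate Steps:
$M{\left(Y \right)} = - \frac{Y}{4}$ ($M{\left(Y \right)} = \frac{\left(-1\right) Y}{4} = - \frac{Y}{4}$)
$c{\left(V \right)} = \frac{3 V^{2}}{2}$ ($c{\left(V \right)} = \left(V + V\right) \left(V - \frac{V}{4}\right) = 2 V \frac{3 V}{4} = \frac{3 V^{2}}{2}$)
$\left(-4\right) \left(-4\right) c{\left(-10 \right)} + U{\left(-8 \right)} = \left(-4\right) \left(-4\right) \frac{3 \left(-10\right)^{2}}{2} - 8 = 16 \cdot \frac{3}{2} \cdot 100 - 8 = 16 \cdot 150 - 8 = 2400 - 8 = 2392$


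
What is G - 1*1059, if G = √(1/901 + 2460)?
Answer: -1059 + √1997031361/901 ≈ -1009.4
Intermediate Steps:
G = √1997031361/901 (G = √(1/901 + 2460) = √(2216461/901) = √1997031361/901 ≈ 49.598)
G - 1*1059 = √1997031361/901 - 1*1059 = √1997031361/901 - 1059 = -1059 + √1997031361/901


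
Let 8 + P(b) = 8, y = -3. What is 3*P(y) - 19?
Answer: -19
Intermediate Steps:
P(b) = 0 (P(b) = -8 + 8 = 0)
3*P(y) - 19 = 3*0 - 19 = 0 - 19 = -19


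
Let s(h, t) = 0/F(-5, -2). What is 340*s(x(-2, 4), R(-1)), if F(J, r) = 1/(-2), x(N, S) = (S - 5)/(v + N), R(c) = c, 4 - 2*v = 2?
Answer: 0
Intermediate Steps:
v = 1 (v = 2 - 1/2*2 = 2 - 1 = 1)
x(N, S) = (-5 + S)/(1 + N) (x(N, S) = (S - 5)/(1 + N) = (-5 + S)/(1 + N))
F(J, r) = -1/2
s(h, t) = 0 (s(h, t) = 0/(-1/2) = 0*(-2) = 0)
340*s(x(-2, 4), R(-1)) = 340*0 = 0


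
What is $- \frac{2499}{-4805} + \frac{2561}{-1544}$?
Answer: $- \frac{8447149}{7418920} \approx -1.1386$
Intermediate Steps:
$- \frac{2499}{-4805} + \frac{2561}{-1544} = \left(-2499\right) \left(- \frac{1}{4805}\right) + 2561 \left(- \frac{1}{1544}\right) = \frac{2499}{4805} - \frac{2561}{1544} = - \frac{8447149}{7418920}$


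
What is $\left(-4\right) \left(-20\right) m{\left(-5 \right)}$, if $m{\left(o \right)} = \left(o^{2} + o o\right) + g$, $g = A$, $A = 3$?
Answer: $4240$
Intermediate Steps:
$g = 3$
$m{\left(o \right)} = 3 + 2 o^{2}$ ($m{\left(o \right)} = \left(o^{2} + o o\right) + 3 = \left(o^{2} + o^{2}\right) + 3 = 2 o^{2} + 3 = 3 + 2 o^{2}$)
$\left(-4\right) \left(-20\right) m{\left(-5 \right)} = \left(-4\right) \left(-20\right) \left(3 + 2 \left(-5\right)^{2}\right) = 80 \left(3 + 2 \cdot 25\right) = 80 \left(3 + 50\right) = 80 \cdot 53 = 4240$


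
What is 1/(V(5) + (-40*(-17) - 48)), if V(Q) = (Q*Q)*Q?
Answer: 1/757 ≈ 0.0013210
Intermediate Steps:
V(Q) = Q**3 (V(Q) = Q**2*Q = Q**3)
1/(V(5) + (-40*(-17) - 48)) = 1/(5**3 + (-40*(-17) - 48)) = 1/(125 + (680 - 48)) = 1/(125 + 632) = 1/757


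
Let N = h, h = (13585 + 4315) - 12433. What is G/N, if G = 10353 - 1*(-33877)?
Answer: 44230/5467 ≈ 8.0904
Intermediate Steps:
G = 44230 (G = 10353 + 33877 = 44230)
h = 5467 (h = 17900 - 12433 = 5467)
N = 5467
G/N = 44230/5467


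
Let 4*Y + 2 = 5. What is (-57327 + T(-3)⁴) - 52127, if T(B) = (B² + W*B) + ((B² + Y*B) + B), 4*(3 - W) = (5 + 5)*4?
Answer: 304130401/256 ≈ 1.1880e+6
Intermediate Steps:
Y = ¾ (Y = -½ + (¼)*5 = -½ + 5/4 = ¾ ≈ 0.75000)
W = -7 (W = 3 - (5 + 5)*4/4 = 3 - 5*4/2 = 3 - ¼*40 = 3 - 10 = -7)
T(B) = 2*B² - 21*B/4 (T(B) = (B² - 7*B) + ((B² + 3*B/4) + B) = (B² - 7*B) + (B² + 7*B/4) = 2*B² - 21*B/4)
(-57327 + T(-3)⁴) - 52127 = (-57327 + ((¼)*(-3)*(-21 + 8*(-3)))⁴) - 52127 = (-57327 + ((¼)*(-3)*(-21 - 24))⁴) - 52127 = (-57327 + ((¼)*(-3)*(-45))⁴) - 52127 = (-57327 + (135/4)⁴) - 52127 = (-57327 + 332150625/256) - 52127 = 317474913/256 - 52127 = 304130401/256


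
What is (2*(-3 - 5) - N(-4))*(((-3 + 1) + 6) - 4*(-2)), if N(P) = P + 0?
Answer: -144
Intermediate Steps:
N(P) = P
(2*(-3 - 5) - N(-4))*(((-3 + 1) + 6) - 4*(-2)) = (2*(-3 - 5) - 1*(-4))*(((-3 + 1) + 6) - 4*(-2)) = (2*(-8) + 4)*((-2 + 6) + 8) = (-16 + 4)*(4 + 8) = -12*12 = -144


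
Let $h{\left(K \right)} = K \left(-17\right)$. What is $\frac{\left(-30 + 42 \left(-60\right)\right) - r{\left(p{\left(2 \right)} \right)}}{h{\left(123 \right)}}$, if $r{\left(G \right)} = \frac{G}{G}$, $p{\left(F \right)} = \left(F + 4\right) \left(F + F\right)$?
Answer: $\frac{2551}{2091} \approx 1.22$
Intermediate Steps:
$p{\left(F \right)} = 2 F \left(4 + F\right)$ ($p{\left(F \right)} = \left(4 + F\right) 2 F = 2 F \left(4 + F\right)$)
$r{\left(G \right)} = 1$
$h{\left(K \right)} = - 17 K$
$\frac{\left(-30 + 42 \left(-60\right)\right) - r{\left(p{\left(2 \right)} \right)}}{h{\left(123 \right)}} = \frac{\left(-30 + 42 \left(-60\right)\right) - 1}{\left(-17\right) 123} = \frac{\left(-30 - 2520\right) - 1}{-2091} = \left(-2550 - 1\right) \left(- \frac{1}{2091}\right) = \left(-2551\right) \left(- \frac{1}{2091}\right) = \frac{2551}{2091}$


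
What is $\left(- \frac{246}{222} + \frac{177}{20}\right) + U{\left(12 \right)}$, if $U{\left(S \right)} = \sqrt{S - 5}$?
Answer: $\frac{5729}{740} + \sqrt{7} \approx 10.388$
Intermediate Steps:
$U{\left(S \right)} = \sqrt{-5 + S}$
$\left(- \frac{246}{222} + \frac{177}{20}\right) + U{\left(12 \right)} = \left(- \frac{246}{222} + \frac{177}{20}\right) + \sqrt{-5 + 12} = \left(\left(-246\right) \frac{1}{222} + 177 \cdot \frac{1}{20}\right) + \sqrt{7} = \left(- \frac{41}{37} + \frac{177}{20}\right) + \sqrt{7} = \frac{5729}{740} + \sqrt{7}$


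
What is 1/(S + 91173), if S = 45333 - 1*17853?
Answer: 1/118653 ≈ 8.4279e-6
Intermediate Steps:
S = 27480 (S = 45333 - 17853 = 27480)
1/(S + 91173) = 1/(27480 + 91173) = 1/118653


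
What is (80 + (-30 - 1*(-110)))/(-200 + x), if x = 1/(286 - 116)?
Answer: -27200/33999 ≈ -0.80002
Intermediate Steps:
x = 1/170 ≈ 0.0058824
(80 + (-30 - 1*(-110)))/(-200 + x) = (80 + (-30 - 1*(-110)))/(-200 + 1/170) = (80 + (-30 + 110))/(-33999/170) = (80 + 80)*(-170/33999) = 160*(-170/33999) = -27200/33999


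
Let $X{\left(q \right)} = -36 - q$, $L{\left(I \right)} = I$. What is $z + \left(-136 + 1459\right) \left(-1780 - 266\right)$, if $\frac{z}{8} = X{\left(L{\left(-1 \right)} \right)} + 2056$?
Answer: $-2690690$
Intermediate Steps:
$z = 16168$ ($z = 8 \left(\left(-36 - -1\right) + 2056\right) = 8 \left(\left(-36 + 1\right) + 2056\right) = 8 \left(-35 + 2056\right) = 8 \cdot 2021 = 16168$)
$z + \left(-136 + 1459\right) \left(-1780 - 266\right) = 16168 + \left(-136 + 1459\right) \left(-1780 - 266\right) = 16168 + 1323 \left(-2046\right) = 16168 - 2706858 = -2690690$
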